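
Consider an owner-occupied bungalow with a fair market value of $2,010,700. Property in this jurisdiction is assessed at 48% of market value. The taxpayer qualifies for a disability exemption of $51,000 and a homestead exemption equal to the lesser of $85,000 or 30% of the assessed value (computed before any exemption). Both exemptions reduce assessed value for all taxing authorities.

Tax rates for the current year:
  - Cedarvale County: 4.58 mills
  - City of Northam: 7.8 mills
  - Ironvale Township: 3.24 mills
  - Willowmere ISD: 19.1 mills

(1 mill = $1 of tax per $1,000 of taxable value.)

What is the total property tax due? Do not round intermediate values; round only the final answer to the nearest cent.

$28,787.60

Assessed value = $2,010,700 × 0.48 = $965,136
Homestead exemption = min($85,000, 30% × $965,136) = min($85,000, $289,540.8) = $85,000 (dollar cap binds)
Taxable value = $965,136 − $51,000 − $85,000 = $829,136
Cedarvale County: $829,136 × 0.00458 = $3,797.44288
City of Northam: $829,136 × 0.0078 = $6,467.2608
Ironvale Township: $829,136 × 0.00324 = $2,686.40064
Willowmere ISD: $829,136 × 0.0191 = $15,836.4976
Total = $28,787.60192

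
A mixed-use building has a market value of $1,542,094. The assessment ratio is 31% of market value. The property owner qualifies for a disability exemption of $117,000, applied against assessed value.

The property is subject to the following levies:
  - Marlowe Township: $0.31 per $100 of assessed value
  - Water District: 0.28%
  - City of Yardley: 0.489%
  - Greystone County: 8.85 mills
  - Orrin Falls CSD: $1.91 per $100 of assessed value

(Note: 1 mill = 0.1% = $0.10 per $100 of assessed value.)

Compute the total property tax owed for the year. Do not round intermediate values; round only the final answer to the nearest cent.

Assessed value = $1,542,094 × 0.31 = $478,049.14
Taxable value = $478,049.14 − $117,000 = $361,049.14
Marlowe Township: $361,049.14 × 0.0031 = $1,119.252334
Water District: $361,049.14 × 0.0028 = $1,010.937592
City of Yardley: $361,049.14 × 0.00489 = $1,765.5302946
Greystone County: $361,049.14 × 0.00885 = $3,195.284889
Orrin Falls CSD: $361,049.14 × 0.0191 = $6,896.038574
Total = $13,987.0436836

$13,987.04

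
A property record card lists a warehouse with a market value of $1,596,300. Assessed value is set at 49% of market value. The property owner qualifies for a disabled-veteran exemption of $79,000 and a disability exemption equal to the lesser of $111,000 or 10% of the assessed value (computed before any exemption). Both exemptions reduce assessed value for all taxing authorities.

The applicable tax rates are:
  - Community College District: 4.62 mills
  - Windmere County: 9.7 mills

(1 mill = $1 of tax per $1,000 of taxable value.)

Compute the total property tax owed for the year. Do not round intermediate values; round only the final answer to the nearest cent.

Assessed value = $1,596,300 × 0.49 = $782,187
Disability exemption = min($111,000, 10% × $782,187) = min($111,000, $78,218.7) = $78,218.7 (percentage binds)
Taxable value = $782,187 − $79,000 − $78,218.7 = $624,968.3
Community College District: $624,968.3 × 0.00462 = $2,887.353546
Windmere County: $624,968.3 × 0.0097 = $6,062.19251
Total = $8,949.546056

$8,949.55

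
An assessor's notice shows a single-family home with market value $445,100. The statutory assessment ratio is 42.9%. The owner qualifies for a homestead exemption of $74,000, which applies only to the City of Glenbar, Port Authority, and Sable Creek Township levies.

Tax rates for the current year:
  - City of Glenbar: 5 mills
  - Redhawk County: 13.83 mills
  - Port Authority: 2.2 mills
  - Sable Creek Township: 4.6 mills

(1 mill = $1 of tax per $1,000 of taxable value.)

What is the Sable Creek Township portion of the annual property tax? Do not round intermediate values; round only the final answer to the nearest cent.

$537.96

Assessed value = $445,100 × 0.429 = $190,947.9
Sable Creek Township taxable value = $190,947.9 − $74,000 = $116,947.9
Sable Creek Township levy = $116,947.9 × 0.0046 = $537.96034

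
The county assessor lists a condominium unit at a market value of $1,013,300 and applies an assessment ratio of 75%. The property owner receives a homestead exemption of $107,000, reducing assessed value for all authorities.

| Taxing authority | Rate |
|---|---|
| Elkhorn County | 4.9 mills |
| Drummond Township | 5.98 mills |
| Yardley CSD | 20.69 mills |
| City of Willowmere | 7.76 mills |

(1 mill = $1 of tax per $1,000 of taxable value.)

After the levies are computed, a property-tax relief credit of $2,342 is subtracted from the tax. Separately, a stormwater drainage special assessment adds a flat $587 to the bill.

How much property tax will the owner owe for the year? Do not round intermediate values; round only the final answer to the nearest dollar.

Assessed value = $1,013,300 × 0.75 = $759,975
Taxable value = $759,975 − $107,000 = $652,975
Elkhorn County: $652,975 × 0.0049 = $3,199.5775
Drummond Township: $652,975 × 0.00598 = $3,904.7905
Yardley CSD: $652,975 × 0.02069 = $13,510.05275
City of Willowmere: $652,975 × 0.00776 = $5,067.086
Levies subtotal = $25,681.50675
After credit = $25,681.50675 − $2,342 = $23,339.50675
Total = $23,339.50675 + $587 = $23,926.50675

$23,927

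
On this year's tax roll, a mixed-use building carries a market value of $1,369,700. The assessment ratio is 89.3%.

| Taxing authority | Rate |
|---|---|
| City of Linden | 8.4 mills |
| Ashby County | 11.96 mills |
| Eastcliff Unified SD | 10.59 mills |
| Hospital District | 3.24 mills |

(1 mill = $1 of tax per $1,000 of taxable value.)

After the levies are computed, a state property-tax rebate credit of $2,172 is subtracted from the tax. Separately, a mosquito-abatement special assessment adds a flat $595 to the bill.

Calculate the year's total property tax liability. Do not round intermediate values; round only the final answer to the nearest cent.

Assessed value = $1,369,700 × 0.893 = $1,223,142.1
City of Linden: $1,223,142.1 × 0.0084 = $10,274.39364
Ashby County: $1,223,142.1 × 0.01196 = $14,628.779516
Eastcliff Unified SD: $1,223,142.1 × 0.01059 = $12,953.074839
Hospital District: $1,223,142.1 × 0.00324 = $3,962.980404
Levies subtotal = $41,819.228399
After credit = $41,819.228399 − $2,172 = $39,647.228399
Total = $39,647.228399 + $595 = $40,242.228399

$40,242.23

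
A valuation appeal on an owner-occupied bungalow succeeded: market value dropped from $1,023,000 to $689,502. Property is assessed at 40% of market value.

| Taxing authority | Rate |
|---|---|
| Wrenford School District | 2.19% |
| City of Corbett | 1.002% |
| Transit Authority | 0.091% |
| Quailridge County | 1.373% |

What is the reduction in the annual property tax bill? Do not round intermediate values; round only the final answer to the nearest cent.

$6,211.07

Old assessed value = $1,023,000 × 0.4 = $409,200
New assessed value = $689,502 × 0.4 = $275,800.8
Combined rate = 0.0219 + 0.01002 + 0.00091 + 0.01373 = 0.04656
Old tax = $409,200 × 0.04656 = $19,052.352
New tax = $275,800.8 × 0.04656 = $12,841.285248
Reduction = $19,052.352 − $12,841.285248 = $6,211.066752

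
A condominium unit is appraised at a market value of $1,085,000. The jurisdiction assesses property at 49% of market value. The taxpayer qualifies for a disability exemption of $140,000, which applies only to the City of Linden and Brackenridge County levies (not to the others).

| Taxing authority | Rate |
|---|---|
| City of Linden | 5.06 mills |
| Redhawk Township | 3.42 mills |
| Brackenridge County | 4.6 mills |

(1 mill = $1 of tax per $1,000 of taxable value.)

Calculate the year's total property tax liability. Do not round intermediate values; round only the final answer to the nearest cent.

Assessed value = $1,085,000 × 0.49 = $531,650
City of Linden: ($531,650 − $140,000) × 0.00506 = $391,650 × 0.00506 = $1,981.749
Redhawk Township: $531,650 × 0.00342 = $1,818.243
Brackenridge County: ($531,650 − $140,000) × 0.0046 = $391,650 × 0.0046 = $1,801.59
Total = $5,601.582

$5,601.58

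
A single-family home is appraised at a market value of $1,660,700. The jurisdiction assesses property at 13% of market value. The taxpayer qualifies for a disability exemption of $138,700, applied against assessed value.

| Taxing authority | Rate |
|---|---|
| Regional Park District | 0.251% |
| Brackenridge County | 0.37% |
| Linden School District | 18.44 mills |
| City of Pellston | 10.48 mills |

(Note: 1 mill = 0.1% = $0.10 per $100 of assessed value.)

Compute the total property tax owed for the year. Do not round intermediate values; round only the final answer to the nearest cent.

Assessed value = $1,660,700 × 0.13 = $215,891
Taxable value = $215,891 − $138,700 = $77,191
Regional Park District: $77,191 × 0.00251 = $193.74941
Brackenridge County: $77,191 × 0.0037 = $285.6067
Linden School District: $77,191 × 0.01844 = $1,423.40204
City of Pellston: $77,191 × 0.01048 = $808.96168
Total = $2,711.71983

$2,711.72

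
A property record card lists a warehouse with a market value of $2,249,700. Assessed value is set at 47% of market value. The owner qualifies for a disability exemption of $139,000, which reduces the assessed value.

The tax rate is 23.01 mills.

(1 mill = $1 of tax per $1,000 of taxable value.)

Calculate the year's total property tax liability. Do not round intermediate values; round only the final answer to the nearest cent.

Assessed value = $2,249,700 × 0.47 = $1,057,359
Taxable value = $1,057,359 − $139,000 = $918,359
Tax = $918,359 × 0.02301 = $21,131.44059

$21,131.44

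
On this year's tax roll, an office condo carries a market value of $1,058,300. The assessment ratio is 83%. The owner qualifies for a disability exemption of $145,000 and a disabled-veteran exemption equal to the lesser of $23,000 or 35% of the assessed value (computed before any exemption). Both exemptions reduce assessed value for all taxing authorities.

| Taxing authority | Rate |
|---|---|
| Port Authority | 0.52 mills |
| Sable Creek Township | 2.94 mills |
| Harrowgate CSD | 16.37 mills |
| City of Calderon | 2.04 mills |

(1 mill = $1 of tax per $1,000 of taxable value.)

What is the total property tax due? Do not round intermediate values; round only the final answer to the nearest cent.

Assessed value = $1,058,300 × 0.83 = $878,389
Disabled-veteran exemption = min($23,000, 35% × $878,389) = min($23,000, $307,436.15) = $23,000 (dollar cap binds)
Taxable value = $878,389 − $145,000 − $23,000 = $710,389
Port Authority: $710,389 × 0.00052 = $369.40228
Sable Creek Township: $710,389 × 0.00294 = $2,088.54366
Harrowgate CSD: $710,389 × 0.01637 = $11,629.06793
City of Calderon: $710,389 × 0.00204 = $1,449.19356
Total = $15,536.20743

$15,536.21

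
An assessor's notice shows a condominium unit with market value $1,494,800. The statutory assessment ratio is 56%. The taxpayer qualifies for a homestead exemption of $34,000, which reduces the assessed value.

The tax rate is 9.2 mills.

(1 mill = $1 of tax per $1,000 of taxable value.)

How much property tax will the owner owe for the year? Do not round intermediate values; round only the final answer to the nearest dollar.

$7,388

Assessed value = $1,494,800 × 0.56 = $837,088
Taxable value = $837,088 − $34,000 = $803,088
Tax = $803,088 × 0.0092 = $7,388.4096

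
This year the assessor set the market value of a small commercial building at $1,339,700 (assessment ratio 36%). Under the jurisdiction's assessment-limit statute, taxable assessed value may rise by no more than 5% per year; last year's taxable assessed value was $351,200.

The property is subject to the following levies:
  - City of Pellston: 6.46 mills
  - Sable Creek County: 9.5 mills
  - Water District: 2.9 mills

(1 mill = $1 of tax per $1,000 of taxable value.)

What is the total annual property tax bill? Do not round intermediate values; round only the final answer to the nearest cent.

$6,954.81

Uncapped assessed value = $1,339,700 × 0.36 = $482,292
Cap limit = $351,200 × 1.05 = $368,760
Taxable assessed value = min($482,292, $368,760) = $368,760 (cap binds)
City of Pellston: $368,760 × 0.00646 = $2,382.1896
Sable Creek County: $368,760 × 0.0095 = $3,503.22
Water District: $368,760 × 0.0029 = $1,069.404
Total = $6,954.8136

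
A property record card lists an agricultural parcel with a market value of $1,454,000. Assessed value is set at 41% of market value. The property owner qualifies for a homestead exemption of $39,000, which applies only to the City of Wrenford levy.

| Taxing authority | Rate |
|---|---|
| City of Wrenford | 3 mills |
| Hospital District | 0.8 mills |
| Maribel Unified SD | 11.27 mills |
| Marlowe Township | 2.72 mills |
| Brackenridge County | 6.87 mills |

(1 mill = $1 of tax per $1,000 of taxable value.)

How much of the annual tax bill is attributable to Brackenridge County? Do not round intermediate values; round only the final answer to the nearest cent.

Assessed value = $1,454,000 × 0.41 = $596,140
Brackenridge County taxable value = $596,140 (exemption does not apply)
Brackenridge County levy = $596,140 × 0.00687 = $4,095.4818

$4,095.48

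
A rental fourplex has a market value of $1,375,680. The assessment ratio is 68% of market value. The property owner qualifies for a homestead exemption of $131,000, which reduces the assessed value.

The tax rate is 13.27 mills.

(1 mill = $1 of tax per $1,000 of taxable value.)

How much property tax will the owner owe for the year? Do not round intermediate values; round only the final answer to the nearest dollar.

Assessed value = $1,375,680 × 0.68 = $935,462.4
Taxable value = $935,462.4 − $131,000 = $804,462.4
Tax = $804,462.4 × 0.01327 = $10,675.216048

$10,675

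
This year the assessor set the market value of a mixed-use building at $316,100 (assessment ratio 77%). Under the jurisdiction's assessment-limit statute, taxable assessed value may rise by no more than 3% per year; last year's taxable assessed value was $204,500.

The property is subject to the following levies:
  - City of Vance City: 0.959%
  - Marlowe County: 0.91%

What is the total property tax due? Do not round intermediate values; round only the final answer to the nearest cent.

$3,936.77

Uncapped assessed value = $316,100 × 0.77 = $243,397
Cap limit = $204,500 × 1.03 = $210,635
Taxable assessed value = min($243,397, $210,635) = $210,635 (cap binds)
City of Vance City: $210,635 × 0.00959 = $2,019.98965
Marlowe County: $210,635 × 0.0091 = $1,916.7785
Total = $3,936.76815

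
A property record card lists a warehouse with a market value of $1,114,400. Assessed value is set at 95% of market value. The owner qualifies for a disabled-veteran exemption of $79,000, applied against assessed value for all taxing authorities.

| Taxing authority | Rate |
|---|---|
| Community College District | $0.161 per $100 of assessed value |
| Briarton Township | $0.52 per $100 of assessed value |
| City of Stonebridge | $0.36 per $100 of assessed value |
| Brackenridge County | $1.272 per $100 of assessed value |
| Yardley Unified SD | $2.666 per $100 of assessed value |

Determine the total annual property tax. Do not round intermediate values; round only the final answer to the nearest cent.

$48,778.27

Assessed value = $1,114,400 × 0.95 = $1,058,680
Taxable value = $1,058,680 − $79,000 = $979,680
Community College District: $979,680 × 0.00161 = $1,577.2848
Briarton Township: $979,680 × 0.0052 = $5,094.336
City of Stonebridge: $979,680 × 0.0036 = $3,526.848
Brackenridge County: $979,680 × 0.01272 = $12,461.5296
Yardley Unified SD: $979,680 × 0.02666 = $26,118.2688
Total = $1,577.2848 + $5,094.336 + $3,526.848 + $12,461.5296 + $26,118.2688 = $48,778.2672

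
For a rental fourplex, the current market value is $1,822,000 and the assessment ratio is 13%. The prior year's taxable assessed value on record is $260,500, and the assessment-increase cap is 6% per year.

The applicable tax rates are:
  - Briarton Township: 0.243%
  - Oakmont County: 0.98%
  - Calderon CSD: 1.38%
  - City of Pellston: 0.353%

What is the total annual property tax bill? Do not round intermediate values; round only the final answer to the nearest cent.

Uncapped assessed value = $1,822,000 × 0.13 = $236,860
Cap limit = $260,500 × 1.06 = $276,130
Taxable assessed value = min($236,860, $276,130) = $236,860 (cap does not bind)
Briarton Township: $236,860 × 0.00243 = $575.5698
Oakmont County: $236,860 × 0.0098 = $2,321.228
Calderon CSD: $236,860 × 0.0138 = $3,268.668
City of Pellston: $236,860 × 0.00353 = $836.1158
Total = $7,001.5816

$7,001.58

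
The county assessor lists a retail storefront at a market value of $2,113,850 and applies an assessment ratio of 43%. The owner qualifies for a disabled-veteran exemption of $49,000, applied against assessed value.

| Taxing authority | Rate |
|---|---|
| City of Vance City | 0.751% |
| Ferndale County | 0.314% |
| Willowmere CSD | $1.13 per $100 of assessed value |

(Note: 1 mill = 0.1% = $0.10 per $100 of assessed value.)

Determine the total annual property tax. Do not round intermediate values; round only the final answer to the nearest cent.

$18,876.02

Assessed value = $2,113,850 × 0.43 = $908,955.5
Taxable value = $908,955.5 − $49,000 = $859,955.5
City of Vance City: $859,955.5 × 0.00751 = $6,458.265805
Ferndale County: $859,955.5 × 0.00314 = $2,700.26027
Willowmere CSD: $859,955.5 × 0.0113 = $9,717.49715
Total = $18,876.023225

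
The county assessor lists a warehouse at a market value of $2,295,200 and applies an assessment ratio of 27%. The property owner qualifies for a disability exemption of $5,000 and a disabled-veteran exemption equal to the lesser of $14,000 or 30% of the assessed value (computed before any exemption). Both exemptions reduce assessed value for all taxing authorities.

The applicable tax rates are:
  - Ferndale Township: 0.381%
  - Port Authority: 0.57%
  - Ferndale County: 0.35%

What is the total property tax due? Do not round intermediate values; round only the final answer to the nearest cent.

Assessed value = $2,295,200 × 0.27 = $619,704
Disabled-veteran exemption = min($14,000, 30% × $619,704) = min($14,000, $185,911.2) = $14,000 (dollar cap binds)
Taxable value = $619,704 − $5,000 − $14,000 = $600,704
Ferndale Township: $600,704 × 0.00381 = $2,288.68224
Port Authority: $600,704 × 0.0057 = $3,424.0128
Ferndale County: $600,704 × 0.0035 = $2,102.464
Total = $7,815.15904

$7,815.16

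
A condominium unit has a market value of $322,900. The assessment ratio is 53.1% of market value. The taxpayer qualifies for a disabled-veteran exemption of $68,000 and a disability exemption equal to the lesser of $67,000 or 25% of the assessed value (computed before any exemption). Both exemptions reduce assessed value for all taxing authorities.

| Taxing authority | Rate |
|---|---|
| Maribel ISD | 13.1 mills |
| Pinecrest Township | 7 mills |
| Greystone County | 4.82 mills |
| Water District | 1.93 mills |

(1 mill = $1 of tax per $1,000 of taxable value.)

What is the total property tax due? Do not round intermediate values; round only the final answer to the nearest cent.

$1,626.97

Assessed value = $322,900 × 0.531 = $171,459.9
Disability exemption = min($67,000, 25% × $171,459.9) = min($67,000, $42,864.975) = $42,864.975 (percentage binds)
Taxable value = $171,459.9 − $68,000 − $42,864.975 = $60,594.925
Maribel ISD: $60,594.925 × 0.0131 = $793.7935175
Pinecrest Township: $60,594.925 × 0.007 = $424.164475
Greystone County: $60,594.925 × 0.00482 = $292.0675385
Water District: $60,594.925 × 0.00193 = $116.94820525
Total = $1,626.97373625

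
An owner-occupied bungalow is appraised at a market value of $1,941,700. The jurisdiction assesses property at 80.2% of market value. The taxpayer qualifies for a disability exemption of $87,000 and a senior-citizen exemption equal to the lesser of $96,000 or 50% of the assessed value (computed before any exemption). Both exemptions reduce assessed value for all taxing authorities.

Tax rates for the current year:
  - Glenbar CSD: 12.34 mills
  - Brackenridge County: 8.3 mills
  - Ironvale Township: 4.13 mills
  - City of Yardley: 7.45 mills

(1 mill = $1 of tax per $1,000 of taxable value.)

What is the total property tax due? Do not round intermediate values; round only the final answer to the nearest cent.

Assessed value = $1,941,700 × 0.802 = $1,557,243.4
Senior-citizen exemption = min($96,000, 50% × $1,557,243.4) = min($96,000, $778,621.7) = $96,000 (dollar cap binds)
Taxable value = $1,557,243.4 − $87,000 − $96,000 = $1,374,243.4
Glenbar CSD: $1,374,243.4 × 0.01234 = $16,958.163556
Brackenridge County: $1,374,243.4 × 0.0083 = $11,406.22022
Ironvale Township: $1,374,243.4 × 0.00413 = $5,675.625242
City of Yardley: $1,374,243.4 × 0.00745 = $10,238.11333
Total = $44,278.122348

$44,278.12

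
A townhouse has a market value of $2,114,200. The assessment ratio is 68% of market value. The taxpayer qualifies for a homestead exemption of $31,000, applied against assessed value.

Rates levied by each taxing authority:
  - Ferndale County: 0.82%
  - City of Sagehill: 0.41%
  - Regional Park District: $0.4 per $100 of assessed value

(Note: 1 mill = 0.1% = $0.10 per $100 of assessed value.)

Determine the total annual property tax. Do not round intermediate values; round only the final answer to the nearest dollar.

$22,928

Assessed value = $2,114,200 × 0.68 = $1,437,656
Taxable value = $1,437,656 − $31,000 = $1,406,656
Ferndale County: $1,406,656 × 0.0082 = $11,534.5792
City of Sagehill: $1,406,656 × 0.0041 = $5,767.2896
Regional Park District: $1,406,656 × 0.004 = $5,626.624
Total = $22,928.4928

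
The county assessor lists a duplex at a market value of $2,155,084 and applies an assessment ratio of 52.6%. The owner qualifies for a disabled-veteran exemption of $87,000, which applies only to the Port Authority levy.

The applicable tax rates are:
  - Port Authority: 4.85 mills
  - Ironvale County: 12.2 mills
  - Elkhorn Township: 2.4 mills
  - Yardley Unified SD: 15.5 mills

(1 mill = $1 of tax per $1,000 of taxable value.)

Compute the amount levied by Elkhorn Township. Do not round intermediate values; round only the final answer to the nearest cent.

$2,720.58

Assessed value = $2,155,084 × 0.526 = $1,133,574.184
Elkhorn Township taxable value = $1,133,574.184 (exemption does not apply)
Elkhorn Township levy = $1,133,574.184 × 0.0024 = $2,720.5780416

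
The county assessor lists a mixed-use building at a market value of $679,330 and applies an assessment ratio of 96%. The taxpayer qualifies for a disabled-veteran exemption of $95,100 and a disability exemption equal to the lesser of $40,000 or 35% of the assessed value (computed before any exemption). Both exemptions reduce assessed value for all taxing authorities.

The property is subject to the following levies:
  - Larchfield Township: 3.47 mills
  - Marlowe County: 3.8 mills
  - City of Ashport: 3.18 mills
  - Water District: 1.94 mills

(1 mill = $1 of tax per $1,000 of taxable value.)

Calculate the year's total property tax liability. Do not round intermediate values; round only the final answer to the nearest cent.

Assessed value = $679,330 × 0.96 = $652,156.8
Disability exemption = min($40,000, 35% × $652,156.8) = min($40,000, $228,254.88) = $40,000 (dollar cap binds)
Taxable value = $652,156.8 − $95,100 − $40,000 = $517,056.8
Larchfield Township: $517,056.8 × 0.00347 = $1,794.187096
Marlowe County: $517,056.8 × 0.0038 = $1,964.81584
City of Ashport: $517,056.8 × 0.00318 = $1,644.240624
Water District: $517,056.8 × 0.00194 = $1,003.090192
Total = $6,406.333752

$6,406.33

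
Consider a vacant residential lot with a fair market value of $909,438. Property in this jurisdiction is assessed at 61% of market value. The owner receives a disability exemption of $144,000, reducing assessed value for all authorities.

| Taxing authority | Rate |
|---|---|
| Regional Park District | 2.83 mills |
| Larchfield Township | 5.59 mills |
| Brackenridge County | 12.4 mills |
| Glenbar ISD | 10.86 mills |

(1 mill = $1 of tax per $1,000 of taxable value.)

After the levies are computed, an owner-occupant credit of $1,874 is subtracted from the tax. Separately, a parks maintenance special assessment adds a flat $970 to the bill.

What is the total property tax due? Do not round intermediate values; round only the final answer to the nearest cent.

$12,108.79

Assessed value = $909,438 × 0.61 = $554,757.18
Taxable value = $554,757.18 − $144,000 = $410,757.18
Regional Park District: $410,757.18 × 0.00283 = $1,162.4428194
Larchfield Township: $410,757.18 × 0.00559 = $2,296.1326362
Brackenridge County: $410,757.18 × 0.0124 = $5,093.389032
Glenbar ISD: $410,757.18 × 0.01086 = $4,460.8229748
Levies subtotal = $13,012.7874624
After credit = $13,012.7874624 − $1,874 = $11,138.7874624
Total = $11,138.7874624 + $970 = $12,108.7874624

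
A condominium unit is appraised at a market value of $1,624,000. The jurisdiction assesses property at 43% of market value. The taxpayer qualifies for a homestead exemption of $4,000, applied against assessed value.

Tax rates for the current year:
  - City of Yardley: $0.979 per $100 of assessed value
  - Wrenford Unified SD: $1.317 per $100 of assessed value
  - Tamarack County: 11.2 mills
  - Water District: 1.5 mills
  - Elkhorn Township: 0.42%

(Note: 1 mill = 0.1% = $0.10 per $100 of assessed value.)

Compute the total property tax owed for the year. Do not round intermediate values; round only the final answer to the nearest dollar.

$27,676

Assessed value = $1,624,000 × 0.43 = $698,320
Taxable value = $698,320 − $4,000 = $694,320
City of Yardley: $694,320 × 0.00979 = $6,797.3928
Wrenford Unified SD: $694,320 × 0.01317 = $9,144.1944
Tamarack County: $694,320 × 0.0112 = $7,776.384
Water District: $694,320 × 0.0015 = $1,041.48
Elkhorn Township: $694,320 × 0.0042 = $2,916.144
Total = $27,675.5952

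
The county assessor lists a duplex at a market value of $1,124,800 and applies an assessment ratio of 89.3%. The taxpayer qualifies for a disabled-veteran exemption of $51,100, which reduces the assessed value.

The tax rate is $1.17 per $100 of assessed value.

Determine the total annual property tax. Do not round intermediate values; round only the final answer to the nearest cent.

Assessed value = $1,124,800 × 0.893 = $1,004,446.4
Taxable value = $1,004,446.4 − $51,100 = $953,346.4
Tax = $953,346.4 × 0.0117 = $11,154.15288

$11,154.15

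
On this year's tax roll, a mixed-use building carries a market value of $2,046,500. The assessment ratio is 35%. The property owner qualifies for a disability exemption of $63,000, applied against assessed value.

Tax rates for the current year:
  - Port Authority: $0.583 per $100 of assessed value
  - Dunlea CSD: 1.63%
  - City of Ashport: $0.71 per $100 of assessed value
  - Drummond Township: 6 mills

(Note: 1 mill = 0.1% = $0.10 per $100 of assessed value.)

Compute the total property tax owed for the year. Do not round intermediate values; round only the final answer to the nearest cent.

$23,014.88

Assessed value = $2,046,500 × 0.35 = $716,275
Taxable value = $716,275 − $63,000 = $653,275
Port Authority: $653,275 × 0.00583 = $3,808.59325
Dunlea CSD: $653,275 × 0.0163 = $10,648.3825
City of Ashport: $653,275 × 0.0071 = $4,638.2525
Drummond Township: $653,275 × 0.006 = $3,919.65
Total = $23,014.87825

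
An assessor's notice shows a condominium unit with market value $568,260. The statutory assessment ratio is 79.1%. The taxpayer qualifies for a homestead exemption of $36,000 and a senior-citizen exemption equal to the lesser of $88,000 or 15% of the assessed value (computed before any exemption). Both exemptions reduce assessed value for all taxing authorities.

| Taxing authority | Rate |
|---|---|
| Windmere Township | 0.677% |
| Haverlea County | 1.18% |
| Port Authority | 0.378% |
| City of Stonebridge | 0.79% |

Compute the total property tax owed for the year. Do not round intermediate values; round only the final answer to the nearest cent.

$10,468.61

Assessed value = $568,260 × 0.791 = $449,493.66
Senior-citizen exemption = min($88,000, 15% × $449,493.66) = min($88,000, $67,424.049) = $67,424.049 (percentage binds)
Taxable value = $449,493.66 − $36,000 − $67,424.049 = $346,069.611
Windmere Township: $346,069.611 × 0.00677 = $2,342.89126647
Haverlea County: $346,069.611 × 0.0118 = $4,083.6214098
Port Authority: $346,069.611 × 0.00378 = $1,308.14312958
City of Stonebridge: $346,069.611 × 0.0079 = $2,733.9499269
Total = $10,468.60573275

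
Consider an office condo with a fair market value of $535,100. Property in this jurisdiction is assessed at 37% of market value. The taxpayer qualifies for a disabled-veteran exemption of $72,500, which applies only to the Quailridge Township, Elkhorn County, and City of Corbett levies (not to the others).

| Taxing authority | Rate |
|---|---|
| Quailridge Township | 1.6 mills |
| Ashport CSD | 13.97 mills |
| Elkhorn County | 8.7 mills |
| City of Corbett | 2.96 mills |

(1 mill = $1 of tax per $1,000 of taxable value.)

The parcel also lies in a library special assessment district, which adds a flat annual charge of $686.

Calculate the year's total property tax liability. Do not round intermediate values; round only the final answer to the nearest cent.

Assessed value = $535,100 × 0.37 = $197,987
Quailridge Township: ($197,987 − $72,500) × 0.0016 = $125,487 × 0.0016 = $200.7792
Ashport CSD: $197,987 × 0.01397 = $2,765.87839
Elkhorn County: ($197,987 − $72,500) × 0.0087 = $125,487 × 0.0087 = $1,091.7369
City of Corbett: ($197,987 − $72,500) × 0.00296 = $125,487 × 0.00296 = $371.44152
Levies subtotal = $4,429.83601
Total = $4,429.83601 + $686 = $5,115.83601

$5,115.84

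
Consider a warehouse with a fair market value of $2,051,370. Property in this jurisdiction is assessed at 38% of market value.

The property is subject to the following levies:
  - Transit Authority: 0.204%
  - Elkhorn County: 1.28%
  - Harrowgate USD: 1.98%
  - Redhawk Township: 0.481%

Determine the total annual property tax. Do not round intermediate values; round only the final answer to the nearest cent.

Assessed value = $2,051,370 × 0.38 = $779,520.6
Transit Authority: $779,520.6 × 0.00204 = $1,590.222024
Elkhorn County: $779,520.6 × 0.0128 = $9,977.86368
Harrowgate USD: $779,520.6 × 0.0198 = $15,434.50788
Redhawk Township: $779,520.6 × 0.00481 = $3,749.494086
Total = $1,590.222024 + $9,977.86368 + $15,434.50788 + $3,749.494086 = $30,752.08767

$30,752.09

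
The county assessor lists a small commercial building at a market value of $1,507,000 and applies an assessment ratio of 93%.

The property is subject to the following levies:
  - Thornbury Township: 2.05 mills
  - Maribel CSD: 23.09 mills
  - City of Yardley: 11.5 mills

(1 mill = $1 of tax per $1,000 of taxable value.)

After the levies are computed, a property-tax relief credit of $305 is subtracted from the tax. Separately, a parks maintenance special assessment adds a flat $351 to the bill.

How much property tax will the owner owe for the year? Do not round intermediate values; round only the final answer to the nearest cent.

$51,397.33

Assessed value = $1,507,000 × 0.93 = $1,401,510
Thornbury Township: $1,401,510 × 0.00205 = $2,873.0955
Maribel CSD: $1,401,510 × 0.02309 = $32,360.8659
City of Yardley: $1,401,510 × 0.0115 = $16,117.365
Levies subtotal = $51,351.3264
After credit = $51,351.3264 − $305 = $51,046.3264
Total = $51,046.3264 + $351 = $51,397.3264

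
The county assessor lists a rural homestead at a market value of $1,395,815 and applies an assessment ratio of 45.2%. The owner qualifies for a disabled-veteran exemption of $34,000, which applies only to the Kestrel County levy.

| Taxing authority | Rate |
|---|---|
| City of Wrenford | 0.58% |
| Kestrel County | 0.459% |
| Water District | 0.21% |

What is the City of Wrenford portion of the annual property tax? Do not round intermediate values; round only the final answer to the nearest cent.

$3,659.27

Assessed value = $1,395,815 × 0.452 = $630,908.38
City of Wrenford taxable value = $630,908.38 (exemption does not apply)
City of Wrenford levy = $630,908.38 × 0.0058 = $3,659.268604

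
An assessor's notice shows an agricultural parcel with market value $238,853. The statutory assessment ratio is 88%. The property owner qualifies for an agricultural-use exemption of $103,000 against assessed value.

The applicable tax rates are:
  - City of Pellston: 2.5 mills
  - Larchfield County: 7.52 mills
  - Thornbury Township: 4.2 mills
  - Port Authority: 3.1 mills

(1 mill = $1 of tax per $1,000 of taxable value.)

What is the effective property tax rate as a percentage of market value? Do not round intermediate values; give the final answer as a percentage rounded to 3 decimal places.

Assessed value = $238,853 × 0.88 = $210,190.64
Taxable value = $210,190.64 − $103,000 = $107,190.64
City of Pellston: $107,190.64 × 0.0025 = $267.9766
Larchfield County: $107,190.64 × 0.00752 = $806.0736128
Thornbury Township: $107,190.64 × 0.0042 = $450.200688
Port Authority: $107,190.64 × 0.0031 = $332.290984
Total tax = $1,856.5418848
Effective rate = $1,856.5418848 ÷ $238,853 = 0.777% of market value

0.777%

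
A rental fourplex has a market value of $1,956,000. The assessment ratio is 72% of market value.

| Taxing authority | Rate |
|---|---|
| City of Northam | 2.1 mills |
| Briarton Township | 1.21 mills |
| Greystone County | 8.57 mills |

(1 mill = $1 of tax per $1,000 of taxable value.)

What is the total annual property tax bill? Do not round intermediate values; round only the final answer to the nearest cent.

Assessed value = $1,956,000 × 0.72 = $1,408,320
City of Northam: $1,408,320 × 0.0021 = $2,957.472
Briarton Township: $1,408,320 × 0.00121 = $1,704.0672
Greystone County: $1,408,320 × 0.00857 = $12,069.3024
Total = $2,957.472 + $1,704.0672 + $12,069.3024 = $16,730.8416

$16,730.84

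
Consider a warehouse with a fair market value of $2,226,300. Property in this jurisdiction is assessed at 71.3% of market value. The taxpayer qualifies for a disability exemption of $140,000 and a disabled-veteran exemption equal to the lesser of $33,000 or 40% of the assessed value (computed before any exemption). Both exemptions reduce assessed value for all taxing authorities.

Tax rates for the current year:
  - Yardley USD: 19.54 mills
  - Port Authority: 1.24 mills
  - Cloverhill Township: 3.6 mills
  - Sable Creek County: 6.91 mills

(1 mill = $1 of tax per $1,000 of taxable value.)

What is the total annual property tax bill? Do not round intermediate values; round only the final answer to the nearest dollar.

Assessed value = $2,226,300 × 0.713 = $1,587,351.9
Disabled-veteran exemption = min($33,000, 40% × $1,587,351.9) = min($33,000, $634,940.76) = $33,000 (dollar cap binds)
Taxable value = $1,587,351.9 − $140,000 − $33,000 = $1,414,351.9
Yardley USD: $1,414,351.9 × 0.01954 = $27,636.436126
Port Authority: $1,414,351.9 × 0.00124 = $1,753.796356
Cloverhill Township: $1,414,351.9 × 0.0036 = $5,091.66684
Sable Creek County: $1,414,351.9 × 0.00691 = $9,773.171629
Total = $44,255.070951

$44,255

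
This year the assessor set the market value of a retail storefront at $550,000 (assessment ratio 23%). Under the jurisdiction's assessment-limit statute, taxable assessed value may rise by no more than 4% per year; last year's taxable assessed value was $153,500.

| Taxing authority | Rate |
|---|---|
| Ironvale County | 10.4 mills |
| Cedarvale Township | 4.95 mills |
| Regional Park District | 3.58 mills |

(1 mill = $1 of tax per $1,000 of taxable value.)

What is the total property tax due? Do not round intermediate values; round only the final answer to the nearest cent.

Uncapped assessed value = $550,000 × 0.23 = $126,500
Cap limit = $153,500 × 1.04 = $159,640
Taxable assessed value = min($126,500, $159,640) = $126,500 (cap does not bind)
Ironvale County: $126,500 × 0.0104 = $1,315.6
Cedarvale Township: $126,500 × 0.00495 = $626.175
Regional Park District: $126,500 × 0.00358 = $452.87
Total = $2,394.645

$2,394.65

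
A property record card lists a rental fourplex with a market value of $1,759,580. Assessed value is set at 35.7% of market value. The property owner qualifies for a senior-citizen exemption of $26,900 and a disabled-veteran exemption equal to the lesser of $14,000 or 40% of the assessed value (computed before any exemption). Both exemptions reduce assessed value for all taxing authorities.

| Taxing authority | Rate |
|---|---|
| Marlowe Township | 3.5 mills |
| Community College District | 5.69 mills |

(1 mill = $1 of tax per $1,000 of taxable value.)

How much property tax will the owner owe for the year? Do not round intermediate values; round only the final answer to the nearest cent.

$5,397.01

Assessed value = $1,759,580 × 0.357 = $628,170.06
Disabled-veteran exemption = min($14,000, 40% × $628,170.06) = min($14,000, $251,268.024) = $14,000 (dollar cap binds)
Taxable value = $628,170.06 − $26,900 − $14,000 = $587,270.06
Marlowe Township: $587,270.06 × 0.0035 = $2,055.44521
Community College District: $587,270.06 × 0.00569 = $3,341.5666414
Total = $5,397.0118514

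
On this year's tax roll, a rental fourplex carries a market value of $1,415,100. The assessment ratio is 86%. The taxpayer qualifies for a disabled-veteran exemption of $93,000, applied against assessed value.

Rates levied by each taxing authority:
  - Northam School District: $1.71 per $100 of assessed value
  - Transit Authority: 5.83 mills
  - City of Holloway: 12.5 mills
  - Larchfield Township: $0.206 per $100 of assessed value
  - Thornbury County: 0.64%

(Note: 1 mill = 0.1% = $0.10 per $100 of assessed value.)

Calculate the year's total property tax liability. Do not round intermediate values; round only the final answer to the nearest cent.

$49,331.75

Assessed value = $1,415,100 × 0.86 = $1,216,986
Taxable value = $1,216,986 − $93,000 = $1,123,986
Northam School District: $1,123,986 × 0.0171 = $19,220.1606
Transit Authority: $1,123,986 × 0.00583 = $6,552.83838
City of Holloway: $1,123,986 × 0.0125 = $14,049.825
Larchfield Township: $1,123,986 × 0.00206 = $2,315.41116
Thornbury County: $1,123,986 × 0.0064 = $7,193.5104
Total = $49,331.74554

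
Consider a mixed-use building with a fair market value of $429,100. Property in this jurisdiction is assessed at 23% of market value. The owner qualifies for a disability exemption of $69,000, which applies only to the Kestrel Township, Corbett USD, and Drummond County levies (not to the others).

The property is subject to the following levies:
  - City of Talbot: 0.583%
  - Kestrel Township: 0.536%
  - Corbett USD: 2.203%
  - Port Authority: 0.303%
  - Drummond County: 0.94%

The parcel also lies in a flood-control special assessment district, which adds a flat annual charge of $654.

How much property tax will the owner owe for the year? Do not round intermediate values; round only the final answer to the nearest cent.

Assessed value = $429,100 × 0.23 = $98,693
City of Talbot: $98,693 × 0.00583 = $575.38019
Kestrel Township: ($98,693 − $69,000) × 0.00536 = $29,693 × 0.00536 = $159.15448
Corbett USD: ($98,693 − $69,000) × 0.02203 = $29,693 × 0.02203 = $654.13679
Port Authority: $98,693 × 0.00303 = $299.03979
Drummond County: ($98,693 − $69,000) × 0.0094 = $29,693 × 0.0094 = $279.1142
Levies subtotal = $1,966.82545
Total = $1,966.82545 + $654 = $2,620.82545

$2,620.83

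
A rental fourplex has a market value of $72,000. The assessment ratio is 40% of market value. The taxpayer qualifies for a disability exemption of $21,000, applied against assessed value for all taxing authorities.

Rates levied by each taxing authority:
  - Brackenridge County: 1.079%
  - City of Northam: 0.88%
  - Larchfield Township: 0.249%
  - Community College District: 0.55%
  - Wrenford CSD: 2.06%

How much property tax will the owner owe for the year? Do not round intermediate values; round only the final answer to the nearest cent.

Assessed value = $72,000 × 0.4 = $28,800
Taxable value = $28,800 − $21,000 = $7,800
Brackenridge County: $7,800 × 0.01079 = $84.162
City of Northam: $7,800 × 0.0088 = $68.64
Larchfield Township: $7,800 × 0.00249 = $19.422
Community College District: $7,800 × 0.0055 = $42.9
Wrenford CSD: $7,800 × 0.0206 = $160.68
Total = $84.162 + $68.64 + $19.422 + $42.9 + $160.68 = $375.804

$375.80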